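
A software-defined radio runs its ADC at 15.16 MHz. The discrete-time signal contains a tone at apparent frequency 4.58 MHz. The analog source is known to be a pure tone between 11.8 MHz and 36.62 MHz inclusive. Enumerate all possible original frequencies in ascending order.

19.74 MHz, 25.74 MHz, 34.9 MHz

Frequencies that alias to 4.58 MHz are k·fs ± 4.58 MHz for integer k ≥ 0.
k=0: 4.58 MHz.
k=1: 10.58 MHz, 19.74 MHz.
k=2: 25.74 MHz, 34.9 MHz.
k=3: 40.9 MHz, 50.06 MHz.
Within [11.8 MHz, 36.62 MHz]: 19.74 MHz, 25.74 MHz, 34.9 MHz.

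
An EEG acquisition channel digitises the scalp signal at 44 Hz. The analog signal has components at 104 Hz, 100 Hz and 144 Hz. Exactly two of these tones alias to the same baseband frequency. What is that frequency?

fs/2 = 22 Hz.
104 Hz mod fs = 16 Hz.
16 Hz ≤ fs/2 = 22 Hz, appears at 16 Hz.
100 Hz mod fs = 12 Hz.
12 Hz ≤ fs/2 = 22 Hz, appears at 12 Hz.
144 Hz mod fs = 12 Hz.
12 Hz ≤ fs/2 = 22 Hz, appears at 12 Hz.
100 Hz and 144 Hz both map to 12 Hz.

12 Hz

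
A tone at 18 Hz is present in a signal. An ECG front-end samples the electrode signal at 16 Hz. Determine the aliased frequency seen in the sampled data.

2 Hz

18 Hz mod fs = 2 Hz.
2 Hz ≤ fs/2 = 8 Hz, appears at 2 Hz.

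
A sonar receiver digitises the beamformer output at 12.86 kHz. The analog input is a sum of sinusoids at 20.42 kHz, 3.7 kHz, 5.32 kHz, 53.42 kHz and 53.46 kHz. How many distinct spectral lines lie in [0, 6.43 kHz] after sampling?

fs/2 = 6.43 kHz.
20.42 kHz mod fs = 7.56 kHz.
7.56 kHz > fs/2 = 6.43 kHz, folds to fs − 7.56 kHz = 5.3 kHz.
3.7 kHz ≤ fs/2 = 6.43 kHz, passes unchanged.
5.32 kHz ≤ fs/2 = 6.43 kHz, passes unchanged.
53.42 kHz mod fs = 1.98 kHz.
1.98 kHz ≤ fs/2 = 6.43 kHz, appears at 1.98 kHz.
53.46 kHz mod fs = 2.02 kHz.
2.02 kHz ≤ fs/2 = 6.43 kHz, appears at 2.02 kHz.
Distinct values: {1.98 kHz, 2.02 kHz, 3.7 kHz, 5.3 kHz, 5.32 kHz} → 5.

5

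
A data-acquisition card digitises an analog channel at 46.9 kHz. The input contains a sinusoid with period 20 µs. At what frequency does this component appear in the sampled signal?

T = 20 µs → f = 1/T = 50 kHz.
50 kHz mod fs = 3.1 kHz.
3.1 kHz ≤ fs/2 = 23.45 kHz, appears at 3.1 kHz.

3.1 kHz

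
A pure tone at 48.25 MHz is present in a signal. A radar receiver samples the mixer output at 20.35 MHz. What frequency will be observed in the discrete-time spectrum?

7.55 MHz

48.25 MHz mod fs = 7.55 MHz.
7.55 MHz ≤ fs/2 = 10.175 MHz, appears at 7.55 MHz.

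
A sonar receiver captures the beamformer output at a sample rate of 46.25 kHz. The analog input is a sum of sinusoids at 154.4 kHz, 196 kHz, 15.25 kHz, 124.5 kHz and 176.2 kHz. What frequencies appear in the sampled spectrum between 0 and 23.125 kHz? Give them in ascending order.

8.8 kHz, 11 kHz, 14.25 kHz, 15.25 kHz, 15.65 kHz

fs/2 = 23.125 kHz.
154.4 kHz mod fs = 15.65 kHz.
15.65 kHz ≤ fs/2 = 23.125 kHz, appears at 15.65 kHz.
196 kHz mod fs = 11 kHz.
11 kHz ≤ fs/2 = 23.125 kHz, appears at 11 kHz.
15.25 kHz ≤ fs/2 = 23.125 kHz, passes unchanged.
124.5 kHz mod fs = 32 kHz.
32 kHz > fs/2 = 23.125 kHz, folds to fs − 32 kHz = 14.25 kHz.
176.2 kHz mod fs = 37.45 kHz.
37.45 kHz > fs/2 = 23.125 kHz, folds to fs − 37.45 kHz = 8.8 kHz.
Distinct values: {8.8 kHz, 11 kHz, 14.25 kHz, 15.25 kHz, 15.65 kHz}.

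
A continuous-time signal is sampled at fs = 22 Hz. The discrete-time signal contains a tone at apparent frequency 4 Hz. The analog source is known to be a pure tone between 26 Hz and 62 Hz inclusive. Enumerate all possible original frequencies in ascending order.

26 Hz, 40 Hz, 48 Hz, 62 Hz

Frequencies that alias to 4 Hz are k·fs ± 4 Hz for integer k ≥ 0.
k=0: 4 Hz.
k=1: 18 Hz, 26 Hz.
k=2: 40 Hz, 48 Hz.
k=3: 62 Hz, 70 Hz.
k=4: 84 Hz, 92 Hz.
Within [26 Hz, 62 Hz]: 26 Hz, 40 Hz, 48 Hz, 62 Hz.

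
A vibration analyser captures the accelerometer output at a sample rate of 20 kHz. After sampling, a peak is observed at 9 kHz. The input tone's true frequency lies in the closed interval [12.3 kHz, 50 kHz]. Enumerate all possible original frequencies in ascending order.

29 kHz, 31 kHz, 49 kHz

Frequencies that alias to 9 kHz are k·fs ± 9 kHz for integer k ≥ 0.
k=0: 9 kHz.
k=1: 11 kHz, 29 kHz.
k=2: 31 kHz, 49 kHz.
k=3: 51 kHz, 69 kHz.
Within [12.3 kHz, 50 kHz]: 29 kHz, 31 kHz, 49 kHz.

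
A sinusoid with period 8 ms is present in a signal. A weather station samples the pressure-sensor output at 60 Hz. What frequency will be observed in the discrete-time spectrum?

T = 8 ms → f = 1/T = 125 Hz.
125 Hz mod fs = 5 Hz.
5 Hz ≤ fs/2 = 30 Hz, appears at 5 Hz.

5 Hz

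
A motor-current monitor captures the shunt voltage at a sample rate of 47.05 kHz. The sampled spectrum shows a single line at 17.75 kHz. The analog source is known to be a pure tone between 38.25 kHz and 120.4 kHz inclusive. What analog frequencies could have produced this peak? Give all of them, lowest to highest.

64.8 kHz, 76.35 kHz, 111.85 kHz

Frequencies that alias to 17.75 kHz are k·fs ± 17.75 kHz for integer k ≥ 0.
k=0: 17.75 kHz.
k=1: 29.3 kHz, 64.8 kHz.
k=2: 76.35 kHz, 111.85 kHz.
k=3: 123.4 kHz, 158.9 kHz.
Within [38.25 kHz, 120.4 kHz]: 64.8 kHz, 76.35 kHz, 111.85 kHz.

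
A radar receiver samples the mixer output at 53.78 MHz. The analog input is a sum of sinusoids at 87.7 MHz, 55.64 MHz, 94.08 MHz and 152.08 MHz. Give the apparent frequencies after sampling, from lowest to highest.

1.86 MHz, 9.26 MHz, 13.48 MHz, 19.86 MHz

fs/2 = 26.89 MHz.
87.7 MHz mod fs = 33.92 MHz.
33.92 MHz > fs/2 = 26.89 MHz, folds to fs − 33.92 MHz = 19.86 MHz.
55.64 MHz mod fs = 1.86 MHz.
1.86 MHz ≤ fs/2 = 26.89 MHz, appears at 1.86 MHz.
94.08 MHz mod fs = 40.3 MHz.
40.3 MHz > fs/2 = 26.89 MHz, folds to fs − 40.3 MHz = 13.48 MHz.
152.08 MHz mod fs = 44.52 MHz.
44.52 MHz > fs/2 = 26.89 MHz, folds to fs − 44.52 MHz = 9.26 MHz.
Distinct values: {1.86 MHz, 9.26 MHz, 13.48 MHz, 19.86 MHz}.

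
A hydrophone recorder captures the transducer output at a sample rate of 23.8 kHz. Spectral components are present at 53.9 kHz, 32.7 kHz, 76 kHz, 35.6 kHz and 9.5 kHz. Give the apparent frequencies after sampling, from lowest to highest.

4.6 kHz, 6.3 kHz, 8.9 kHz, 9.5 kHz, 11.8 kHz

fs/2 = 11.9 kHz.
53.9 kHz mod fs = 6.3 kHz.
6.3 kHz ≤ fs/2 = 11.9 kHz, appears at 6.3 kHz.
32.7 kHz mod fs = 8.9 kHz.
8.9 kHz ≤ fs/2 = 11.9 kHz, appears at 8.9 kHz.
76 kHz mod fs = 4.6 kHz.
4.6 kHz ≤ fs/2 = 11.9 kHz, appears at 4.6 kHz.
35.6 kHz mod fs = 11.8 kHz.
11.8 kHz ≤ fs/2 = 11.9 kHz, appears at 11.8 kHz.
9.5 kHz ≤ fs/2 = 11.9 kHz, passes unchanged.
Distinct values: {4.6 kHz, 6.3 kHz, 8.9 kHz, 9.5 kHz, 11.8 kHz}.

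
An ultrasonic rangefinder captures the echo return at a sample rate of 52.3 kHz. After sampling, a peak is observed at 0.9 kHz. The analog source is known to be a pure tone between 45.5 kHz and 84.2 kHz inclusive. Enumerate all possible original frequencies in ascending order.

Frequencies that alias to 0.9 kHz are k·fs ± 0.9 kHz for integer k ≥ 0.
k=0: 0.9 kHz.
k=1: 51.4 kHz, 53.2 kHz.
k=2: 103.7 kHz, 105.5 kHz.
Within [45.5 kHz, 84.2 kHz]: 51.4 kHz, 53.2 kHz.

51.4 kHz, 53.2 kHz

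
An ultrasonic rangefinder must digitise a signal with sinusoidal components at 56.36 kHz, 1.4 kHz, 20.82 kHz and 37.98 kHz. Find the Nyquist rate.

Highest-frequency component: 56.36 kHz.
Nyquist rate = 2 × 56.36 kHz = 112.72 kHz.

112.72 kHz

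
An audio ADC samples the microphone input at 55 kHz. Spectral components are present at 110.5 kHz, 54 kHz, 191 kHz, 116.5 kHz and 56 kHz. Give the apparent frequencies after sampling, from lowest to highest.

0.5 kHz, 1 kHz, 6.5 kHz, 26 kHz

fs/2 = 27.5 kHz.
110.5 kHz mod fs = 0.5 kHz.
0.5 kHz ≤ fs/2 = 27.5 kHz, appears at 0.5 kHz.
54 kHz > fs/2 = 27.5 kHz, folds to fs − 54 kHz = 1 kHz.
191 kHz mod fs = 26 kHz.
26 kHz ≤ fs/2 = 27.5 kHz, appears at 26 kHz.
116.5 kHz mod fs = 6.5 kHz.
6.5 kHz ≤ fs/2 = 27.5 kHz, appears at 6.5 kHz.
56 kHz mod fs = 1 kHz.
1 kHz ≤ fs/2 = 27.5 kHz, appears at 1 kHz.
Distinct values: {0.5 kHz, 1 kHz, 6.5 kHz, 26 kHz}.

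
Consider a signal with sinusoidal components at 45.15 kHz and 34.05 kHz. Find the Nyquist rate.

Highest-frequency component: 45.15 kHz.
Nyquist rate = 2 × 45.15 kHz = 90.3 kHz.

90.3 kHz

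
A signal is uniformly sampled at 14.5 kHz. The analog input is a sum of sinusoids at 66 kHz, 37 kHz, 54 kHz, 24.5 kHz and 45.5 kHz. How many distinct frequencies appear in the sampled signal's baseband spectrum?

4

fs/2 = 7.25 kHz.
66 kHz mod fs = 8 kHz.
8 kHz > fs/2 = 7.25 kHz, folds to fs − 8 kHz = 6.5 kHz.
37 kHz mod fs = 8 kHz.
8 kHz > fs/2 = 7.25 kHz, folds to fs − 8 kHz = 6.5 kHz.
54 kHz mod fs = 10.5 kHz.
10.5 kHz > fs/2 = 7.25 kHz, folds to fs − 10.5 kHz = 4 kHz.
24.5 kHz mod fs = 10 kHz.
10 kHz > fs/2 = 7.25 kHz, folds to fs − 10 kHz = 4.5 kHz.
45.5 kHz mod fs = 2 kHz.
2 kHz ≤ fs/2 = 7.25 kHz, appears at 2 kHz.
Distinct values: {2 kHz, 4 kHz, 4.5 kHz, 6.5 kHz} → 4.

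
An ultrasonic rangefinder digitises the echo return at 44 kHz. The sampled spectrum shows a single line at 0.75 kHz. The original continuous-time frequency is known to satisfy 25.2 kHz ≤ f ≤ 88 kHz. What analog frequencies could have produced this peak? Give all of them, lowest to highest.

Frequencies that alias to 0.75 kHz are k·fs ± 0.75 kHz for integer k ≥ 0.
k=0: 0.75 kHz.
k=1: 43.25 kHz, 44.75 kHz.
k=2: 87.25 kHz, 88.75 kHz.
k=3: 131.25 kHz, 132.75 kHz.
Within [25.2 kHz, 88 kHz]: 43.25 kHz, 44.75 kHz, 87.25 kHz.

43.25 kHz, 44.75 kHz, 87.25 kHz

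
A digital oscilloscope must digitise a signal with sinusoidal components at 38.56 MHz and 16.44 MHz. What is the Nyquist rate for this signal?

77.12 MHz

Highest-frequency component: 38.56 MHz.
Nyquist rate = 2 × 38.56 MHz = 77.12 MHz.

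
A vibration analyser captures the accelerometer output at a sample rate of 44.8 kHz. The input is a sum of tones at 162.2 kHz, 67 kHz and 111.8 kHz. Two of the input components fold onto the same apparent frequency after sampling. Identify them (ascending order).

fs/2 = 22.4 kHz.
162.2 kHz mod fs = 27.8 kHz.
27.8 kHz > fs/2 = 22.4 kHz, folds to fs − 27.8 kHz = 17 kHz.
67 kHz mod fs = 22.2 kHz.
22.2 kHz ≤ fs/2 = 22.4 kHz, appears at 22.2 kHz.
111.8 kHz mod fs = 22.2 kHz.
22.2 kHz ≤ fs/2 = 22.4 kHz, appears at 22.2 kHz.
67 kHz and 111.8 kHz both map to 22.2 kHz.

67 kHz, 111.8 kHz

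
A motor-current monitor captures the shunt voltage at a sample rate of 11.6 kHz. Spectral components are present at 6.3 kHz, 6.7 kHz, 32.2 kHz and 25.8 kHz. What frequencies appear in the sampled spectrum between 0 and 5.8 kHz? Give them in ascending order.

2.6 kHz, 4.9 kHz, 5.3 kHz

fs/2 = 5.8 kHz.
6.3 kHz > fs/2 = 5.8 kHz, folds to fs − 6.3 kHz = 5.3 kHz.
6.7 kHz > fs/2 = 5.8 kHz, folds to fs − 6.7 kHz = 4.9 kHz.
32.2 kHz mod fs = 9 kHz.
9 kHz > fs/2 = 5.8 kHz, folds to fs − 9 kHz = 2.6 kHz.
25.8 kHz mod fs = 2.6 kHz.
2.6 kHz ≤ fs/2 = 5.8 kHz, appears at 2.6 kHz.
Distinct values: {2.6 kHz, 4.9 kHz, 5.3 kHz}.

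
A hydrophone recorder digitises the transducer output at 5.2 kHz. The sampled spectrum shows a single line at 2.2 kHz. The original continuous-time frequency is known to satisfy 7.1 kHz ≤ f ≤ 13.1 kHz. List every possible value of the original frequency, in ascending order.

Frequencies that alias to 2.2 kHz are k·fs ± 2.2 kHz for integer k ≥ 0.
k=0: 2.2 kHz.
k=1: 3 kHz, 7.4 kHz.
k=2: 8.2 kHz, 12.6 kHz.
k=3: 13.4 kHz, 17.8 kHz.
Within [7.1 kHz, 13.1 kHz]: 7.4 kHz, 8.2 kHz, 12.6 kHz.

7.4 kHz, 8.2 kHz, 12.6 kHz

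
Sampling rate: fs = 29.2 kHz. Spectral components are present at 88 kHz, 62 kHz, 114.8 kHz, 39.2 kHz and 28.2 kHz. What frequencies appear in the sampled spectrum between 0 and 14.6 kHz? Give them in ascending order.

fs/2 = 14.6 kHz.
88 kHz mod fs = 0.4 kHz.
0.4 kHz ≤ fs/2 = 14.6 kHz, appears at 0.4 kHz.
62 kHz mod fs = 3.6 kHz.
3.6 kHz ≤ fs/2 = 14.6 kHz, appears at 3.6 kHz.
114.8 kHz mod fs = 27.2 kHz.
27.2 kHz > fs/2 = 14.6 kHz, folds to fs − 27.2 kHz = 2 kHz.
39.2 kHz mod fs = 10 kHz.
10 kHz ≤ fs/2 = 14.6 kHz, appears at 10 kHz.
28.2 kHz > fs/2 = 14.6 kHz, folds to fs − 28.2 kHz = 1 kHz.
Distinct values: {0.4 kHz, 1 kHz, 2 kHz, 3.6 kHz, 10 kHz}.

0.4 kHz, 1 kHz, 2 kHz, 3.6 kHz, 10 kHz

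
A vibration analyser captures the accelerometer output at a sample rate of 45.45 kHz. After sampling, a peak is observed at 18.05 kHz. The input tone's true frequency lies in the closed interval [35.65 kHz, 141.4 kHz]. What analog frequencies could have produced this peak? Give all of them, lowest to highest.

Frequencies that alias to 18.05 kHz are k·fs ± 18.05 kHz for integer k ≥ 0.
k=0: 18.05 kHz.
k=1: 27.4 kHz, 63.5 kHz.
k=2: 72.85 kHz, 108.95 kHz.
k=3: 118.3 kHz, 154.4 kHz.
k=4: 163.75 kHz, 199.85 kHz.
Within [35.65 kHz, 141.4 kHz]: 63.5 kHz, 72.85 kHz, 108.95 kHz, 118.3 kHz.

63.5 kHz, 72.85 kHz, 108.95 kHz, 118.3 kHz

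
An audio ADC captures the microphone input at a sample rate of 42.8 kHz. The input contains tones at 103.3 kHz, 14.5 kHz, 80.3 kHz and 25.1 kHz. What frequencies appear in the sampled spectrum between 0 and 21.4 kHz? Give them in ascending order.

5.3 kHz, 14.5 kHz, 17.7 kHz

fs/2 = 21.4 kHz.
103.3 kHz mod fs = 17.7 kHz.
17.7 kHz ≤ fs/2 = 21.4 kHz, appears at 17.7 kHz.
14.5 kHz ≤ fs/2 = 21.4 kHz, passes unchanged.
80.3 kHz mod fs = 37.5 kHz.
37.5 kHz > fs/2 = 21.4 kHz, folds to fs − 37.5 kHz = 5.3 kHz.
25.1 kHz > fs/2 = 21.4 kHz, folds to fs − 25.1 kHz = 17.7 kHz.
Distinct values: {5.3 kHz, 14.5 kHz, 17.7 kHz}.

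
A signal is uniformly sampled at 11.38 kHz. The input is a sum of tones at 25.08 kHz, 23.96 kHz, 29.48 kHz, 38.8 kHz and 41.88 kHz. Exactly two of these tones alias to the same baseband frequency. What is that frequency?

fs/2 = 5.69 kHz.
25.08 kHz mod fs = 2.32 kHz.
2.32 kHz ≤ fs/2 = 5.69 kHz, appears at 2.32 kHz.
23.96 kHz mod fs = 1.2 kHz.
1.2 kHz ≤ fs/2 = 5.69 kHz, appears at 1.2 kHz.
29.48 kHz mod fs = 6.72 kHz.
6.72 kHz > fs/2 = 5.69 kHz, folds to fs − 6.72 kHz = 4.66 kHz.
38.8 kHz mod fs = 4.66 kHz.
4.66 kHz ≤ fs/2 = 5.69 kHz, appears at 4.66 kHz.
41.88 kHz mod fs = 7.74 kHz.
7.74 kHz > fs/2 = 5.69 kHz, folds to fs − 7.74 kHz = 3.64 kHz.
29.48 kHz and 38.8 kHz both map to 4.66 kHz.

4.66 kHz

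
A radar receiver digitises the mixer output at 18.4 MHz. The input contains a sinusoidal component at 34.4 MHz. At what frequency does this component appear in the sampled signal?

2.4 MHz

34.4 MHz mod fs = 16 MHz.
16 MHz > fs/2 = 9.2 MHz, folds to fs − 16 MHz = 2.4 MHz.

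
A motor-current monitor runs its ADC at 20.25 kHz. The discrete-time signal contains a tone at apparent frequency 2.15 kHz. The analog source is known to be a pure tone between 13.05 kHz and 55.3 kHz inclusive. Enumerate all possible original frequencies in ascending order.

18.1 kHz, 22.4 kHz, 38.35 kHz, 42.65 kHz

Frequencies that alias to 2.15 kHz are k·fs ± 2.15 kHz for integer k ≥ 0.
k=0: 2.15 kHz.
k=1: 18.1 kHz, 22.4 kHz.
k=2: 38.35 kHz, 42.65 kHz.
k=3: 58.6 kHz, 62.9 kHz.
Within [13.05 kHz, 55.3 kHz]: 18.1 kHz, 22.4 kHz, 38.35 kHz, 42.65 kHz.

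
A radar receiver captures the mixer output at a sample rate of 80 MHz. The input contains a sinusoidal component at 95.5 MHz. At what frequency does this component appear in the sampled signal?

95.5 MHz mod fs = 15.5 MHz.
15.5 MHz ≤ fs/2 = 40 MHz, appears at 15.5 MHz.

15.5 MHz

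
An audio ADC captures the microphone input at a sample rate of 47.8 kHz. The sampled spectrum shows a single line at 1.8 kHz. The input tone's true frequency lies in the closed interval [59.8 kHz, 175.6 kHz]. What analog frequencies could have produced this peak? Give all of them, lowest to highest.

93.8 kHz, 97.4 kHz, 141.6 kHz, 145.2 kHz

Frequencies that alias to 1.8 kHz are k·fs ± 1.8 kHz for integer k ≥ 0.
k=0: 1.8 kHz.
k=1: 46 kHz, 49.6 kHz.
k=2: 93.8 kHz, 97.4 kHz.
k=3: 141.6 kHz, 145.2 kHz.
k=4: 189.4 kHz, 193 kHz.
Within [59.8 kHz, 175.6 kHz]: 93.8 kHz, 97.4 kHz, 141.6 kHz, 145.2 kHz.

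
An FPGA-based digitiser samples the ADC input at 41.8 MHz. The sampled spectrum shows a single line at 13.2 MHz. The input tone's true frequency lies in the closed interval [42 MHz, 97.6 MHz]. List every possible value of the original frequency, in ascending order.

Frequencies that alias to 13.2 MHz are k·fs ± 13.2 MHz for integer k ≥ 0.
k=0: 13.2 MHz.
k=1: 28.6 MHz, 55 MHz.
k=2: 70.4 MHz, 96.8 MHz.
k=3: 112.2 MHz, 138.6 MHz.
Within [42 MHz, 97.6 MHz]: 55 MHz, 70.4 MHz, 96.8 MHz.

55 MHz, 70.4 MHz, 96.8 MHz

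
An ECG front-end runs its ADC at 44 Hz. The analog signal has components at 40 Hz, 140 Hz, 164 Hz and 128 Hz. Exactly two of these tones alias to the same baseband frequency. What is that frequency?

fs/2 = 22 Hz.
40 Hz > fs/2 = 22 Hz, folds to fs − 40 Hz = 4 Hz.
140 Hz mod fs = 8 Hz.
8 Hz ≤ fs/2 = 22 Hz, appears at 8 Hz.
164 Hz mod fs = 32 Hz.
32 Hz > fs/2 = 22 Hz, folds to fs − 32 Hz = 12 Hz.
128 Hz mod fs = 40 Hz.
40 Hz > fs/2 = 22 Hz, folds to fs − 40 Hz = 4 Hz.
40 Hz and 128 Hz both map to 4 Hz.

4 Hz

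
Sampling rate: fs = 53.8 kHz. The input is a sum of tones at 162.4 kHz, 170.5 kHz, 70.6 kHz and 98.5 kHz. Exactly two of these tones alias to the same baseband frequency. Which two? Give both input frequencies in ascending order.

fs/2 = 26.9 kHz.
162.4 kHz mod fs = 1 kHz.
1 kHz ≤ fs/2 = 26.9 kHz, appears at 1 kHz.
170.5 kHz mod fs = 9.1 kHz.
9.1 kHz ≤ fs/2 = 26.9 kHz, appears at 9.1 kHz.
70.6 kHz mod fs = 16.8 kHz.
16.8 kHz ≤ fs/2 = 26.9 kHz, appears at 16.8 kHz.
98.5 kHz mod fs = 44.7 kHz.
44.7 kHz > fs/2 = 26.9 kHz, folds to fs − 44.7 kHz = 9.1 kHz.
98.5 kHz and 170.5 kHz both map to 9.1 kHz.

98.5 kHz, 170.5 kHz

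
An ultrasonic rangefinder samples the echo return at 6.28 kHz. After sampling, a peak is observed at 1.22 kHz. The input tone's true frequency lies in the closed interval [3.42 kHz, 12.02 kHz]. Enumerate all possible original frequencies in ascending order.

5.06 kHz, 7.5 kHz, 11.34 kHz

Frequencies that alias to 1.22 kHz are k·fs ± 1.22 kHz for integer k ≥ 0.
k=0: 1.22 kHz.
k=1: 5.06 kHz, 7.5 kHz.
k=2: 11.34 kHz, 13.78 kHz.
k=3: 17.62 kHz, 20.06 kHz.
Within [3.42 kHz, 12.02 kHz]: 5.06 kHz, 7.5 kHz, 11.34 kHz.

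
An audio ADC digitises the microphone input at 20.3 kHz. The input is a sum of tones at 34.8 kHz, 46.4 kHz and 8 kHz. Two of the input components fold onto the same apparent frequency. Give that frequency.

5.8 kHz

fs/2 = 10.15 kHz.
34.8 kHz mod fs = 14.5 kHz.
14.5 kHz > fs/2 = 10.15 kHz, folds to fs − 14.5 kHz = 5.8 kHz.
46.4 kHz mod fs = 5.8 kHz.
5.8 kHz ≤ fs/2 = 10.15 kHz, appears at 5.8 kHz.
8 kHz ≤ fs/2 = 10.15 kHz, passes unchanged.
34.8 kHz and 46.4 kHz both map to 5.8 kHz.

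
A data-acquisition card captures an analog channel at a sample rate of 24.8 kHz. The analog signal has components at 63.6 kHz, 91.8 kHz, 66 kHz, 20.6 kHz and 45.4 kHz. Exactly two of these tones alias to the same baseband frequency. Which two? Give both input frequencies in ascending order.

20.6 kHz, 45.4 kHz

fs/2 = 12.4 kHz.
63.6 kHz mod fs = 14 kHz.
14 kHz > fs/2 = 12.4 kHz, folds to fs − 14 kHz = 10.8 kHz.
91.8 kHz mod fs = 17.4 kHz.
17.4 kHz > fs/2 = 12.4 kHz, folds to fs − 17.4 kHz = 7.4 kHz.
66 kHz mod fs = 16.4 kHz.
16.4 kHz > fs/2 = 12.4 kHz, folds to fs − 16.4 kHz = 8.4 kHz.
20.6 kHz > fs/2 = 12.4 kHz, folds to fs − 20.6 kHz = 4.2 kHz.
45.4 kHz mod fs = 20.6 kHz.
20.6 kHz > fs/2 = 12.4 kHz, folds to fs − 20.6 kHz = 4.2 kHz.
20.6 kHz and 45.4 kHz both map to 4.2 kHz.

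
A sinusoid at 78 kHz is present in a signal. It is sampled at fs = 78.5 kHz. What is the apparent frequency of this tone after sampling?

0.5 kHz

78 kHz > fs/2 = 39.25 kHz, folds to fs − 78 kHz = 0.5 kHz.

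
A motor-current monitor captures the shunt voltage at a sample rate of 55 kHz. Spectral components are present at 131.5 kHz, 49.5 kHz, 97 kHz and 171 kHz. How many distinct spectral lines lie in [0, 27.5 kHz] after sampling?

4

fs/2 = 27.5 kHz.
131.5 kHz mod fs = 21.5 kHz.
21.5 kHz ≤ fs/2 = 27.5 kHz, appears at 21.5 kHz.
49.5 kHz > fs/2 = 27.5 kHz, folds to fs − 49.5 kHz = 5.5 kHz.
97 kHz mod fs = 42 kHz.
42 kHz > fs/2 = 27.5 kHz, folds to fs − 42 kHz = 13 kHz.
171 kHz mod fs = 6 kHz.
6 kHz ≤ fs/2 = 27.5 kHz, appears at 6 kHz.
Distinct values: {5.5 kHz, 6 kHz, 13 kHz, 21.5 kHz} → 4.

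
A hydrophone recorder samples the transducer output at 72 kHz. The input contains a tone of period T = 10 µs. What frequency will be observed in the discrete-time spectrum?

28 kHz

T = 10 µs → f = 1/T = 100 kHz.
100 kHz mod fs = 28 kHz.
28 kHz ≤ fs/2 = 36 kHz, appears at 28 kHz.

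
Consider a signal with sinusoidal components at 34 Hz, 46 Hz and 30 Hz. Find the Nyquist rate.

Highest-frequency component: 46 Hz.
Nyquist rate = 2 × 46 Hz = 92 Hz.

92 Hz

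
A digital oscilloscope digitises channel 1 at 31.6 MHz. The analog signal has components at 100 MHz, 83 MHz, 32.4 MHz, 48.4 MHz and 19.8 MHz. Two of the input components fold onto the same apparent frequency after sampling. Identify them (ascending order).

19.8 MHz, 83 MHz

fs/2 = 15.8 MHz.
100 MHz mod fs = 5.2 MHz.
5.2 MHz ≤ fs/2 = 15.8 MHz, appears at 5.2 MHz.
83 MHz mod fs = 19.8 MHz.
19.8 MHz > fs/2 = 15.8 MHz, folds to fs − 19.8 MHz = 11.8 MHz.
32.4 MHz mod fs = 0.8 MHz.
0.8 MHz ≤ fs/2 = 15.8 MHz, appears at 0.8 MHz.
48.4 MHz mod fs = 16.8 MHz.
16.8 MHz > fs/2 = 15.8 MHz, folds to fs − 16.8 MHz = 14.8 MHz.
19.8 MHz > fs/2 = 15.8 MHz, folds to fs − 19.8 MHz = 11.8 MHz.
19.8 MHz and 83 MHz both map to 11.8 MHz.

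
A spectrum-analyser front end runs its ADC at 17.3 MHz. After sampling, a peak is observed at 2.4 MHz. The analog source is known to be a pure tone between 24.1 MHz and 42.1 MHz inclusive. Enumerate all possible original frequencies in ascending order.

32.2 MHz, 37 MHz

Frequencies that alias to 2.4 MHz are k·fs ± 2.4 MHz for integer k ≥ 0.
k=0: 2.4 MHz.
k=1: 14.9 MHz, 19.7 MHz.
k=2: 32.2 MHz, 37 MHz.
k=3: 49.5 MHz, 54.3 MHz.
Within [24.1 MHz, 42.1 MHz]: 32.2 MHz, 37 MHz.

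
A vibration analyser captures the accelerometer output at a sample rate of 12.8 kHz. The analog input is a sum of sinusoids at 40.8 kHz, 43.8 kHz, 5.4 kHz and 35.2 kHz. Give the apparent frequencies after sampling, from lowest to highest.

2.4 kHz, 3.2 kHz, 5.4 kHz

fs/2 = 6.4 kHz.
40.8 kHz mod fs = 2.4 kHz.
2.4 kHz ≤ fs/2 = 6.4 kHz, appears at 2.4 kHz.
43.8 kHz mod fs = 5.4 kHz.
5.4 kHz ≤ fs/2 = 6.4 kHz, appears at 5.4 kHz.
5.4 kHz ≤ fs/2 = 6.4 kHz, passes unchanged.
35.2 kHz mod fs = 9.6 kHz.
9.6 kHz > fs/2 = 6.4 kHz, folds to fs − 9.6 kHz = 3.2 kHz.
Distinct values: {2.4 kHz, 3.2 kHz, 5.4 kHz}.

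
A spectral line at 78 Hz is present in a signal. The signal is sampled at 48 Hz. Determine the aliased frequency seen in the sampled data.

18 Hz

78 Hz mod fs = 30 Hz.
30 Hz > fs/2 = 24 Hz, folds to fs − 30 Hz = 18 Hz.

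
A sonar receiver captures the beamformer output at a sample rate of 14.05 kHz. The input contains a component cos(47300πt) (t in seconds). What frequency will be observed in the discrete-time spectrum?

4.45 kHz

ω = 47300π rad/s → f = ω/(2π) = 23650 Hz = 23.65 kHz.
23.65 kHz mod fs = 9.6 kHz.
9.6 kHz > fs/2 = 7.025 kHz, folds to fs − 9.6 kHz = 4.45 kHz.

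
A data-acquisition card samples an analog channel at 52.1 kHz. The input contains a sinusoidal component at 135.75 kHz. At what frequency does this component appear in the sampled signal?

20.55 kHz

135.75 kHz mod fs = 31.55 kHz.
31.55 kHz > fs/2 = 26.05 kHz, folds to fs − 31.55 kHz = 20.55 kHz.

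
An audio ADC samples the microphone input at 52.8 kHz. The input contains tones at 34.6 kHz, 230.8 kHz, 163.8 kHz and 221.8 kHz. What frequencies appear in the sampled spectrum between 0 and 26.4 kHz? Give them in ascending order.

fs/2 = 26.4 kHz.
34.6 kHz > fs/2 = 26.4 kHz, folds to fs − 34.6 kHz = 18.2 kHz.
230.8 kHz mod fs = 19.6 kHz.
19.6 kHz ≤ fs/2 = 26.4 kHz, appears at 19.6 kHz.
163.8 kHz mod fs = 5.4 kHz.
5.4 kHz ≤ fs/2 = 26.4 kHz, appears at 5.4 kHz.
221.8 kHz mod fs = 10.6 kHz.
10.6 kHz ≤ fs/2 = 26.4 kHz, appears at 10.6 kHz.
Distinct values: {5.4 kHz, 10.6 kHz, 18.2 kHz, 19.6 kHz}.

5.4 kHz, 10.6 kHz, 18.2 kHz, 19.6 kHz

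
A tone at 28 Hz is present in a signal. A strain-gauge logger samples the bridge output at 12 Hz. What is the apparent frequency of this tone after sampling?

28 Hz mod fs = 4 Hz.
4 Hz ≤ fs/2 = 6 Hz, appears at 4 Hz.

4 Hz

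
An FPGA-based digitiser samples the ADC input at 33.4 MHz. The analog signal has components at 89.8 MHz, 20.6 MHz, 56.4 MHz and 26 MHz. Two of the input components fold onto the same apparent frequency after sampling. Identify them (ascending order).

fs/2 = 16.7 MHz.
89.8 MHz mod fs = 23 MHz.
23 MHz > fs/2 = 16.7 MHz, folds to fs − 23 MHz = 10.4 MHz.
20.6 MHz > fs/2 = 16.7 MHz, folds to fs − 20.6 MHz = 12.8 MHz.
56.4 MHz mod fs = 23 MHz.
23 MHz > fs/2 = 16.7 MHz, folds to fs − 23 MHz = 10.4 MHz.
26 MHz > fs/2 = 16.7 MHz, folds to fs − 26 MHz = 7.4 MHz.
56.4 MHz and 89.8 MHz both map to 10.4 MHz.

56.4 MHz, 89.8 MHz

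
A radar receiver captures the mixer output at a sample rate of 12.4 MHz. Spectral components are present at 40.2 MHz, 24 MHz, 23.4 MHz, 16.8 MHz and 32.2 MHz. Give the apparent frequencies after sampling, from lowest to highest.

fs/2 = 6.2 MHz.
40.2 MHz mod fs = 3 MHz.
3 MHz ≤ fs/2 = 6.2 MHz, appears at 3 MHz.
24 MHz mod fs = 11.6 MHz.
11.6 MHz > fs/2 = 6.2 MHz, folds to fs − 11.6 MHz = 0.8 MHz.
23.4 MHz mod fs = 11 MHz.
11 MHz > fs/2 = 6.2 MHz, folds to fs − 11 MHz = 1.4 MHz.
16.8 MHz mod fs = 4.4 MHz.
4.4 MHz ≤ fs/2 = 6.2 MHz, appears at 4.4 MHz.
32.2 MHz mod fs = 7.4 MHz.
7.4 MHz > fs/2 = 6.2 MHz, folds to fs − 7.4 MHz = 5 MHz.
Distinct values: {0.8 MHz, 1.4 MHz, 3 MHz, 4.4 MHz, 5 MHz}.

0.8 MHz, 1.4 MHz, 3 MHz, 4.4 MHz, 5 MHz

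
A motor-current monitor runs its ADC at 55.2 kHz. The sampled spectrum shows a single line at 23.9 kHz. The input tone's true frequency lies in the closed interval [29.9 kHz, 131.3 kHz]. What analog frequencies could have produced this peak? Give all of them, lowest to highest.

31.3 kHz, 79.1 kHz, 86.5 kHz

Frequencies that alias to 23.9 kHz are k·fs ± 23.9 kHz for integer k ≥ 0.
k=0: 23.9 kHz.
k=1: 31.3 kHz, 79.1 kHz.
k=2: 86.5 kHz, 134.3 kHz.
k=3: 141.7 kHz, 189.5 kHz.
Within [29.9 kHz, 131.3 kHz]: 31.3 kHz, 79.1 kHz, 86.5 kHz.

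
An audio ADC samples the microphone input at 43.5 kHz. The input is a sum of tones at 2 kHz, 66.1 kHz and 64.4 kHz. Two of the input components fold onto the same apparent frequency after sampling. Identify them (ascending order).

fs/2 = 21.75 kHz.
2 kHz ≤ fs/2 = 21.75 kHz, passes unchanged.
66.1 kHz mod fs = 22.6 kHz.
22.6 kHz > fs/2 = 21.75 kHz, folds to fs − 22.6 kHz = 20.9 kHz.
64.4 kHz mod fs = 20.9 kHz.
20.9 kHz ≤ fs/2 = 21.75 kHz, appears at 20.9 kHz.
64.4 kHz and 66.1 kHz both map to 20.9 kHz.

64.4 kHz, 66.1 kHz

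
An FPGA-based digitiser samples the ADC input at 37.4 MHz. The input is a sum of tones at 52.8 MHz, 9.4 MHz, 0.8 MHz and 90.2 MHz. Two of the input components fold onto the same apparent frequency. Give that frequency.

15.4 MHz

fs/2 = 18.7 MHz.
52.8 MHz mod fs = 15.4 MHz.
15.4 MHz ≤ fs/2 = 18.7 MHz, appears at 15.4 MHz.
9.4 MHz ≤ fs/2 = 18.7 MHz, passes unchanged.
0.8 MHz ≤ fs/2 = 18.7 MHz, passes unchanged.
90.2 MHz mod fs = 15.4 MHz.
15.4 MHz ≤ fs/2 = 18.7 MHz, appears at 15.4 MHz.
52.8 MHz and 90.2 MHz both map to 15.4 MHz.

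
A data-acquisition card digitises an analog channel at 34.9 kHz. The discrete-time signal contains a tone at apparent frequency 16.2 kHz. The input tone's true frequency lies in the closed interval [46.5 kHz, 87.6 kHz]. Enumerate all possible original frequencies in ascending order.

51.1 kHz, 53.6 kHz, 86 kHz

Frequencies that alias to 16.2 kHz are k·fs ± 16.2 kHz for integer k ≥ 0.
k=0: 16.2 kHz.
k=1: 18.7 kHz, 51.1 kHz.
k=2: 53.6 kHz, 86 kHz.
k=3: 88.5 kHz, 120.9 kHz.
Within [46.5 kHz, 87.6 kHz]: 51.1 kHz, 53.6 kHz, 86 kHz.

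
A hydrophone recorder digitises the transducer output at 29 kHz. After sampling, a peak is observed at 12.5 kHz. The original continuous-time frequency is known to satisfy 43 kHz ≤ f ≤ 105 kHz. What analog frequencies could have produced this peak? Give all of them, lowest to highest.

Frequencies that alias to 12.5 kHz are k·fs ± 12.5 kHz for integer k ≥ 0.
k=0: 12.5 kHz.
k=1: 16.5 kHz, 41.5 kHz.
k=2: 45.5 kHz, 70.5 kHz.
k=3: 74.5 kHz, 99.5 kHz.
k=4: 103.5 kHz, 128.5 kHz.
k=5: 132.5 kHz, 157.5 kHz.
Within [43 kHz, 105 kHz]: 45.5 kHz, 70.5 kHz, 74.5 kHz, 99.5 kHz, 103.5 kHz.

45.5 kHz, 70.5 kHz, 74.5 kHz, 99.5 kHz, 103.5 kHz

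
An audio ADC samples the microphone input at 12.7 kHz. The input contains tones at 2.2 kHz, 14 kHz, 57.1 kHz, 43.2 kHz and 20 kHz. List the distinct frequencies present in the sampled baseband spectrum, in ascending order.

fs/2 = 6.35 kHz.
2.2 kHz ≤ fs/2 = 6.35 kHz, passes unchanged.
14 kHz mod fs = 1.3 kHz.
1.3 kHz ≤ fs/2 = 6.35 kHz, appears at 1.3 kHz.
57.1 kHz mod fs = 6.3 kHz.
6.3 kHz ≤ fs/2 = 6.35 kHz, appears at 6.3 kHz.
43.2 kHz mod fs = 5.1 kHz.
5.1 kHz ≤ fs/2 = 6.35 kHz, appears at 5.1 kHz.
20 kHz mod fs = 7.3 kHz.
7.3 kHz > fs/2 = 6.35 kHz, folds to fs − 7.3 kHz = 5.4 kHz.
Distinct values: {1.3 kHz, 2.2 kHz, 5.1 kHz, 5.4 kHz, 6.3 kHz}.

1.3 kHz, 2.2 kHz, 5.1 kHz, 5.4 kHz, 6.3 kHz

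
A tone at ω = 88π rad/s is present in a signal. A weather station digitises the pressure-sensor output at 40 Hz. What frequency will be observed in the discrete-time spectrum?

4 Hz

ω = 88π rad/s → f = ω/(2π) = 44 Hz.
44 Hz mod fs = 4 Hz.
4 Hz ≤ fs/2 = 20 Hz, appears at 4 Hz.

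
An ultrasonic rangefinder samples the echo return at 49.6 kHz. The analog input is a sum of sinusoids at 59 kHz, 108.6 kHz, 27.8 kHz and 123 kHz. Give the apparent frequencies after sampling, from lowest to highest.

9.4 kHz, 21.8 kHz, 23.8 kHz

fs/2 = 24.8 kHz.
59 kHz mod fs = 9.4 kHz.
9.4 kHz ≤ fs/2 = 24.8 kHz, appears at 9.4 kHz.
108.6 kHz mod fs = 9.4 kHz.
9.4 kHz ≤ fs/2 = 24.8 kHz, appears at 9.4 kHz.
27.8 kHz > fs/2 = 24.8 kHz, folds to fs − 27.8 kHz = 21.8 kHz.
123 kHz mod fs = 23.8 kHz.
23.8 kHz ≤ fs/2 = 24.8 kHz, appears at 23.8 kHz.
Distinct values: {9.4 kHz, 21.8 kHz, 23.8 kHz}.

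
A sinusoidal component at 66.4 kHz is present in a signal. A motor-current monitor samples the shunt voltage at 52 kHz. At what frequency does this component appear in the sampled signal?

66.4 kHz mod fs = 14.4 kHz.
14.4 kHz ≤ fs/2 = 26 kHz, appears at 14.4 kHz.

14.4 kHz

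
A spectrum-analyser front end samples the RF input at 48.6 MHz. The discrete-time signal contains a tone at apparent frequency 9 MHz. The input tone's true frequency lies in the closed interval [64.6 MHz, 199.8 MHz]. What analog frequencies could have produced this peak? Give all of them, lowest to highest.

88.2 MHz, 106.2 MHz, 136.8 MHz, 154.8 MHz, 185.4 MHz

Frequencies that alias to 9 MHz are k·fs ± 9 MHz for integer k ≥ 0.
k=0: 9 MHz.
k=1: 39.6 MHz, 57.6 MHz.
k=2: 88.2 MHz, 106.2 MHz.
k=3: 136.8 MHz, 154.8 MHz.
k=4: 185.4 MHz, 203.4 MHz.
k=5: 234 MHz, 252 MHz.
Within [64.6 MHz, 199.8 MHz]: 88.2 MHz, 106.2 MHz, 136.8 MHz, 154.8 MHz, 185.4 MHz.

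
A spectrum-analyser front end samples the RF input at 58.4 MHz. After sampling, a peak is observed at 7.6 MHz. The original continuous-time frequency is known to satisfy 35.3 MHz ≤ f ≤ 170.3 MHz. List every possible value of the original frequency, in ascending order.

50.8 MHz, 66 MHz, 109.2 MHz, 124.4 MHz, 167.6 MHz

Frequencies that alias to 7.6 MHz are k·fs ± 7.6 MHz for integer k ≥ 0.
k=0: 7.6 MHz.
k=1: 50.8 MHz, 66 MHz.
k=2: 109.2 MHz, 124.4 MHz.
k=3: 167.6 MHz, 182.8 MHz.
k=4: 226 MHz, 241.2 MHz.
Within [35.3 MHz, 170.3 MHz]: 50.8 MHz, 66 MHz, 109.2 MHz, 124.4 MHz, 167.6 MHz.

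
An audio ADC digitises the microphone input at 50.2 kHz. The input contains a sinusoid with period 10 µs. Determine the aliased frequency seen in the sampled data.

0.4 kHz

T = 10 µs → f = 1/T = 100 kHz.
100 kHz mod fs = 49.8 kHz.
49.8 kHz > fs/2 = 25.1 kHz, folds to fs − 49.8 kHz = 0.4 kHz.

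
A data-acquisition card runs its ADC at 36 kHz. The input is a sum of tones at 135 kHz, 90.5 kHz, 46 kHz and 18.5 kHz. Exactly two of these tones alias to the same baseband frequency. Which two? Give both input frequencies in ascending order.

fs/2 = 18 kHz.
135 kHz mod fs = 27 kHz.
27 kHz > fs/2 = 18 kHz, folds to fs − 27 kHz = 9 kHz.
90.5 kHz mod fs = 18.5 kHz.
18.5 kHz > fs/2 = 18 kHz, folds to fs − 18.5 kHz = 17.5 kHz.
46 kHz mod fs = 10 kHz.
10 kHz ≤ fs/2 = 18 kHz, appears at 10 kHz.
18.5 kHz > fs/2 = 18 kHz, folds to fs − 18.5 kHz = 17.5 kHz.
18.5 kHz and 90.5 kHz both map to 17.5 kHz.

18.5 kHz, 90.5 kHz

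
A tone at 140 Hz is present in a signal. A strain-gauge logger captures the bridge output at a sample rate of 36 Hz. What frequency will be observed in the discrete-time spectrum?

140 Hz mod fs = 32 Hz.
32 Hz > fs/2 = 18 Hz, folds to fs − 32 Hz = 4 Hz.

4 Hz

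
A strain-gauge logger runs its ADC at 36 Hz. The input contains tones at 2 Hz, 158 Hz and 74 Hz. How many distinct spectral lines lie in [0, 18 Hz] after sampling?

2

fs/2 = 18 Hz.
2 Hz ≤ fs/2 = 18 Hz, passes unchanged.
158 Hz mod fs = 14 Hz.
14 Hz ≤ fs/2 = 18 Hz, appears at 14 Hz.
74 Hz mod fs = 2 Hz.
2 Hz ≤ fs/2 = 18 Hz, appears at 2 Hz.
Distinct values: {2 Hz, 14 Hz} → 2.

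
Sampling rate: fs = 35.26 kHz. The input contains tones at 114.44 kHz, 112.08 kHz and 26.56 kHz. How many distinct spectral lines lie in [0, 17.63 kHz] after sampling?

3

fs/2 = 17.63 kHz.
114.44 kHz mod fs = 8.66 kHz.
8.66 kHz ≤ fs/2 = 17.63 kHz, appears at 8.66 kHz.
112.08 kHz mod fs = 6.3 kHz.
6.3 kHz ≤ fs/2 = 17.63 kHz, appears at 6.3 kHz.
26.56 kHz > fs/2 = 17.63 kHz, folds to fs − 26.56 kHz = 8.7 kHz.
Distinct values: {6.3 kHz, 8.66 kHz, 8.7 kHz} → 3.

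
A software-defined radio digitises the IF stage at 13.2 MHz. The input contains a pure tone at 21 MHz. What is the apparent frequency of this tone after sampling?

21 MHz mod fs = 7.8 MHz.
7.8 MHz > fs/2 = 6.6 MHz, folds to fs − 7.8 MHz = 5.4 MHz.

5.4 MHz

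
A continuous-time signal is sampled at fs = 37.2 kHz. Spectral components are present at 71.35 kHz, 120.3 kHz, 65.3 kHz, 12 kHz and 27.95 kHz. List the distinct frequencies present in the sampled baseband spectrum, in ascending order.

3.05 kHz, 8.7 kHz, 9.1 kHz, 9.25 kHz, 12 kHz

fs/2 = 18.6 kHz.
71.35 kHz mod fs = 34.15 kHz.
34.15 kHz > fs/2 = 18.6 kHz, folds to fs − 34.15 kHz = 3.05 kHz.
120.3 kHz mod fs = 8.7 kHz.
8.7 kHz ≤ fs/2 = 18.6 kHz, appears at 8.7 kHz.
65.3 kHz mod fs = 28.1 kHz.
28.1 kHz > fs/2 = 18.6 kHz, folds to fs − 28.1 kHz = 9.1 kHz.
12 kHz ≤ fs/2 = 18.6 kHz, passes unchanged.
27.95 kHz > fs/2 = 18.6 kHz, folds to fs − 27.95 kHz = 9.25 kHz.
Distinct values: {3.05 kHz, 8.7 kHz, 9.1 kHz, 9.25 kHz, 12 kHz}.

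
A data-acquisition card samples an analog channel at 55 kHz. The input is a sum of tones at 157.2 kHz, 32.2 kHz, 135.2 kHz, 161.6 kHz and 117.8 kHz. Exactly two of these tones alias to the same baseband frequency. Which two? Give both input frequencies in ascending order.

117.8 kHz, 157.2 kHz

fs/2 = 27.5 kHz.
157.2 kHz mod fs = 47.2 kHz.
47.2 kHz > fs/2 = 27.5 kHz, folds to fs − 47.2 kHz = 7.8 kHz.
32.2 kHz > fs/2 = 27.5 kHz, folds to fs − 32.2 kHz = 22.8 kHz.
135.2 kHz mod fs = 25.2 kHz.
25.2 kHz ≤ fs/2 = 27.5 kHz, appears at 25.2 kHz.
161.6 kHz mod fs = 51.6 kHz.
51.6 kHz > fs/2 = 27.5 kHz, folds to fs − 51.6 kHz = 3.4 kHz.
117.8 kHz mod fs = 7.8 kHz.
7.8 kHz ≤ fs/2 = 27.5 kHz, appears at 7.8 kHz.
117.8 kHz and 157.2 kHz both map to 7.8 kHz.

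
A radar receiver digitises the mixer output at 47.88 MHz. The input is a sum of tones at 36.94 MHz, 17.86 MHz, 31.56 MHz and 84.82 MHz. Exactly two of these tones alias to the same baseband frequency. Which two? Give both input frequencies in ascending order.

36.94 MHz, 84.82 MHz

fs/2 = 23.94 MHz.
36.94 MHz > fs/2 = 23.94 MHz, folds to fs − 36.94 MHz = 10.94 MHz.
17.86 MHz ≤ fs/2 = 23.94 MHz, passes unchanged.
31.56 MHz > fs/2 = 23.94 MHz, folds to fs − 31.56 MHz = 16.32 MHz.
84.82 MHz mod fs = 36.94 MHz.
36.94 MHz > fs/2 = 23.94 MHz, folds to fs − 36.94 MHz = 10.94 MHz.
36.94 MHz and 84.82 MHz both map to 10.94 MHz.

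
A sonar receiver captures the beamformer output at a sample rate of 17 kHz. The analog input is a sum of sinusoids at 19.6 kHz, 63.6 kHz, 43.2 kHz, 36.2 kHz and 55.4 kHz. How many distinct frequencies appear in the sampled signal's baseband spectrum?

fs/2 = 8.5 kHz.
19.6 kHz mod fs = 2.6 kHz.
2.6 kHz ≤ fs/2 = 8.5 kHz, appears at 2.6 kHz.
63.6 kHz mod fs = 12.6 kHz.
12.6 kHz > fs/2 = 8.5 kHz, folds to fs − 12.6 kHz = 4.4 kHz.
43.2 kHz mod fs = 9.2 kHz.
9.2 kHz > fs/2 = 8.5 kHz, folds to fs − 9.2 kHz = 7.8 kHz.
36.2 kHz mod fs = 2.2 kHz.
2.2 kHz ≤ fs/2 = 8.5 kHz, appears at 2.2 kHz.
55.4 kHz mod fs = 4.4 kHz.
4.4 kHz ≤ fs/2 = 8.5 kHz, appears at 4.4 kHz.
Distinct values: {2.2 kHz, 2.6 kHz, 4.4 kHz, 7.8 kHz} → 4.

4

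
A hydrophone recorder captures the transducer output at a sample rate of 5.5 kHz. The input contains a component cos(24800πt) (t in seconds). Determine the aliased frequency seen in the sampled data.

ω = 24800π rad/s → f = ω/(2π) = 12400 Hz = 12.4 kHz.
12.4 kHz mod fs = 1.4 kHz.
1.4 kHz ≤ fs/2 = 2.75 kHz, appears at 1.4 kHz.

1.4 kHz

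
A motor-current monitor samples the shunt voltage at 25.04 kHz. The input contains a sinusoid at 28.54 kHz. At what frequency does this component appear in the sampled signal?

28.54 kHz mod fs = 3.5 kHz.
3.5 kHz ≤ fs/2 = 12.52 kHz, appears at 3.5 kHz.

3.5 kHz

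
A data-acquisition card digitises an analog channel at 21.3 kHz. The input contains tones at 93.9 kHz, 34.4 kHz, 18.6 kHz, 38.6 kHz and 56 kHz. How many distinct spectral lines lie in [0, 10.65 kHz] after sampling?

fs/2 = 10.65 kHz.
93.9 kHz mod fs = 8.7 kHz.
8.7 kHz ≤ fs/2 = 10.65 kHz, appears at 8.7 kHz.
34.4 kHz mod fs = 13.1 kHz.
13.1 kHz > fs/2 = 10.65 kHz, folds to fs − 13.1 kHz = 8.2 kHz.
18.6 kHz > fs/2 = 10.65 kHz, folds to fs − 18.6 kHz = 2.7 kHz.
38.6 kHz mod fs = 17.3 kHz.
17.3 kHz > fs/2 = 10.65 kHz, folds to fs − 17.3 kHz = 4 kHz.
56 kHz mod fs = 13.4 kHz.
13.4 kHz > fs/2 = 10.65 kHz, folds to fs − 13.4 kHz = 7.9 kHz.
Distinct values: {2.7 kHz, 4 kHz, 7.9 kHz, 8.2 kHz, 8.7 kHz} → 5.

5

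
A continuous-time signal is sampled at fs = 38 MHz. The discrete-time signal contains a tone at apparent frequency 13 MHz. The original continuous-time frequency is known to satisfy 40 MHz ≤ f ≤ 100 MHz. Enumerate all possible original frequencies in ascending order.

Frequencies that alias to 13 MHz are k·fs ± 13 MHz for integer k ≥ 0.
k=0: 13 MHz.
k=1: 25 MHz, 51 MHz.
k=2: 63 MHz, 89 MHz.
k=3: 101 MHz, 127 MHz.
Within [40 MHz, 100 MHz]: 51 MHz, 63 MHz, 89 MHz.

51 MHz, 63 MHz, 89 MHz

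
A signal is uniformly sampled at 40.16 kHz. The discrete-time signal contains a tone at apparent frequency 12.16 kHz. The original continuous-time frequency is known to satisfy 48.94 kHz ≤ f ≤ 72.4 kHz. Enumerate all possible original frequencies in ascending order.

52.32 kHz, 68.16 kHz

Frequencies that alias to 12.16 kHz are k·fs ± 12.16 kHz for integer k ≥ 0.
k=0: 12.16 kHz.
k=1: 28 kHz, 52.32 kHz.
k=2: 68.16 kHz, 92.48 kHz.
k=3: 108.32 kHz, 132.64 kHz.
Within [48.94 kHz, 72.4 kHz]: 52.32 kHz, 68.16 kHz.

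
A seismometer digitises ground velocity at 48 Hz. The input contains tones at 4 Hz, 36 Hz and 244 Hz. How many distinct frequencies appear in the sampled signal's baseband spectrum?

2

fs/2 = 24 Hz.
4 Hz ≤ fs/2 = 24 Hz, passes unchanged.
36 Hz > fs/2 = 24 Hz, folds to fs − 36 Hz = 12 Hz.
244 Hz mod fs = 4 Hz.
4 Hz ≤ fs/2 = 24 Hz, appears at 4 Hz.
Distinct values: {4 Hz, 12 Hz} → 2.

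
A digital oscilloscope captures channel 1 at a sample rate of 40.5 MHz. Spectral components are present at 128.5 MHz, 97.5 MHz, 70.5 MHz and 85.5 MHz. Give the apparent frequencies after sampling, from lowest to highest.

4.5 MHz, 7 MHz, 10.5 MHz, 16.5 MHz

fs/2 = 20.25 MHz.
128.5 MHz mod fs = 7 MHz.
7 MHz ≤ fs/2 = 20.25 MHz, appears at 7 MHz.
97.5 MHz mod fs = 16.5 MHz.
16.5 MHz ≤ fs/2 = 20.25 MHz, appears at 16.5 MHz.
70.5 MHz mod fs = 30 MHz.
30 MHz > fs/2 = 20.25 MHz, folds to fs − 30 MHz = 10.5 MHz.
85.5 MHz mod fs = 4.5 MHz.
4.5 MHz ≤ fs/2 = 20.25 MHz, appears at 4.5 MHz.
Distinct values: {4.5 MHz, 7 MHz, 10.5 MHz, 16.5 MHz}.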